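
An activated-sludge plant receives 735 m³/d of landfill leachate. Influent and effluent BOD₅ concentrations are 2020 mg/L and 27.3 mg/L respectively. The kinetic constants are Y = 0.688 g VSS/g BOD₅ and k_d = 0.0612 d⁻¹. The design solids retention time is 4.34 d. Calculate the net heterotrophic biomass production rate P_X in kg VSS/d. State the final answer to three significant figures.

The observed yield is Y_obs = Y/(1 + k_d·θ_c) = 0.688 / (1 + 0.0612 × 4.34) = 0.688 / 1.266 = 0.5436 g VSS per g BOD₅ removed.
ΔS = 2020 − 27.3 = 1993 mg/L, so the substrate removal rate is 735 × 1993/1000 = 1465 kg BOD₅/d.
Biomass produced: P_X = Y_obs·Q·ΔS = 0.5436 × 1465 ≈ 796.2 kg VSS/d.

P_X ≈ 796 kg VSS/d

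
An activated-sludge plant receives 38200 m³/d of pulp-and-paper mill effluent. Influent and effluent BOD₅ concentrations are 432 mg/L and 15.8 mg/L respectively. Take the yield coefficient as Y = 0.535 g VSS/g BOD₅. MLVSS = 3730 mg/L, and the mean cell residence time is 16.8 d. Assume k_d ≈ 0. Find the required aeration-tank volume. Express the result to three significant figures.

V ≈ 38300 m³

V·X = Y·Q·ΔS·θ_c gives V = 0.535 × 38200 × (432 − 15.8) × 16.8 / 3730 = 38311 m³.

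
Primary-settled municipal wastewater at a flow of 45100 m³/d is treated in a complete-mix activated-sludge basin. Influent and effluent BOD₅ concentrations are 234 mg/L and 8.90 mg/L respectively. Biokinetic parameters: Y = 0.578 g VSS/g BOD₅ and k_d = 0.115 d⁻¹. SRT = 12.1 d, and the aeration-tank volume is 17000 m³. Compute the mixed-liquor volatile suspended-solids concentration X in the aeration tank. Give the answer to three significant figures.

X = Y·Q·ΔS·θ_c / [V·(1 + k_d θ_c)] = 0.578 × 45100 × (234 − 8.90) × 12.1 / [17000 × (1 + 0.115 × 12.1)] = 1746 mg/L.

X ≈ 1750 mg/L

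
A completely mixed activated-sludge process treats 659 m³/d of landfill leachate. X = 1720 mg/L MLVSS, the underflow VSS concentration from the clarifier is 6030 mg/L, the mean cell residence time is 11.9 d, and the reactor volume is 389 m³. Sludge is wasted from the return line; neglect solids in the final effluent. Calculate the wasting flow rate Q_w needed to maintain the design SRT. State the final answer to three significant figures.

Q_w ≈ 9.32 m³/d

Wasting from the return line (neglecting effluent solids): Q_w = V·X / (θ_c·X_r) = 389.0 × 1720 / (11.9 × 6030) = 9.324 m³/d.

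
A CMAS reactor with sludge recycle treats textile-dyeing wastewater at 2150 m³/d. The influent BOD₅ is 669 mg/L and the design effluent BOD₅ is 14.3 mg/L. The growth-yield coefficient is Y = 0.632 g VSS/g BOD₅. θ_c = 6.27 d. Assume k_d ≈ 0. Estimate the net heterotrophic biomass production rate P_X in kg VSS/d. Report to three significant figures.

P_X ≈ 890 kg VSS/d

With endogenous decay neglected, the observed yield equals the true yield: Y_obs = Y = 0.632 g VSS/g BOD₅.
Q·(S₀ − S) = 2150 × (669 − 14.3) × 10⁻³ = 1408 kg/d removed.
Biomass produced: P_X = Y_obs·Q·ΔS = 0.6320 × 1408 ≈ 889.6 kg VSS/d.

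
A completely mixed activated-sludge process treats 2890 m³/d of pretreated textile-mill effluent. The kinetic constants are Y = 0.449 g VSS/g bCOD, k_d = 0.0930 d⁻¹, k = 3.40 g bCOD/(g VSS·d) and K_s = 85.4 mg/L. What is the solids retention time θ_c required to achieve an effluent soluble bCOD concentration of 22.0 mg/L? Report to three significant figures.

θ_c ≈ 4.55 d

From 1/θ_c = Y·k·S/(K_s + S) − k_d: Y·k·S/(K_s+S) = 0.449 × 3.40 × 22.0 / (85.4 + 22.0) = 0.3127 d⁻¹.
θ_c = 1/(μ − k_d) = 1/(0.3127 − 0.0930) = 1/0.2197 = 4.551 d.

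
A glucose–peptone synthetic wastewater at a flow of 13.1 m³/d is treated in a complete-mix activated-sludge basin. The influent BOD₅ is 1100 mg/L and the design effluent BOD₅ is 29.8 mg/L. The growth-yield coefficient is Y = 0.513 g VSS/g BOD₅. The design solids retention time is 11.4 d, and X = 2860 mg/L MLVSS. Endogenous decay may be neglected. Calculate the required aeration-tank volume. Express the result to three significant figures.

V ≈ 28.7 m³

Biomass mass balance (decay neglected): V·X = Y·Q·(S₀ − S)·θ_c, so V = 0.513 × 13.1 × (1100 − 29.8) × 11.4 / 2860 = 28.67 m³.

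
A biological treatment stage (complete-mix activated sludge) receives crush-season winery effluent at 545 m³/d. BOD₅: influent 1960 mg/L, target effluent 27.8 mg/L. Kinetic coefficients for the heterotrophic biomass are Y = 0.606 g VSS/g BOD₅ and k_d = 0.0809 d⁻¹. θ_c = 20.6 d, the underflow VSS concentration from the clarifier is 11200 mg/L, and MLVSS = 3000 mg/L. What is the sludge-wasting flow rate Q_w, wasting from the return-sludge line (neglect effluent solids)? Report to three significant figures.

Q_w ≈ 21.4 m³/d

Steady-state biomass mass balance: V·X·(1 + k_d·θ_c) = Y·Q·(S₀ − S)·θ_c, so V = 0.606 × 545 × (1960 − 27.8) × 20.6 / [3000 × (1 + 0.0809 × 20.6)] = 1.31×10^7 / 8000 = 1643 m³.
Wasting from the return line (neglecting effluent solids): Q_w = V·X / (θ_c·X_r) = 1643 × 3000 / (20.6 × 11200) = 21.37 m³/d.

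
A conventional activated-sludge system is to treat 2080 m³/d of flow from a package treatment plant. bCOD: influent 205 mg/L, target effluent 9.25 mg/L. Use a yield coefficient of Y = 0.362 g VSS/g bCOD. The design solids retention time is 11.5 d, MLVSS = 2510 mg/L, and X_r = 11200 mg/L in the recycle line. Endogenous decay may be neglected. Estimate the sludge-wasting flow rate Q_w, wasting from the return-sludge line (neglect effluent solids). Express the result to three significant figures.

Q_w ≈ 13.2 m³/d

V·X = Y·Q·ΔS·θ_c gives V = 0.362 × 2080 × (205 − 9.25) × 11.5 / 2510 = 675.3 m³.
Wasting from the return line (neglecting effluent solids): Q_w = V·X / (θ_c·X_r) = 675.3 × 2510 / (11.5 × 11200) = 13.16 m³/d.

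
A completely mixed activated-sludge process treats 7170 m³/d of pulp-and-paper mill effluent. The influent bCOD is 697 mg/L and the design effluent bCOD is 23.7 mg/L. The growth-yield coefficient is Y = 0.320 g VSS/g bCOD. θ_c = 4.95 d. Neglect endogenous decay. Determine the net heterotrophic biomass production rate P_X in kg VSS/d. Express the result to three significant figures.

P_X ≈ 1540 kg VSS/d

With endogenous decay neglected, the observed yield equals the true yield: Y_obs = Y = 0.320 g VSS/g bCOD.
Mass of bCOD removed per day: Q(S₀ − S) = 7170 × 673.3 g/m³ = 4828 kg/d.
Biomass produced: P_X = Y_obs·Q·ΔS = 0.3200 × 4828 ≈ 1545 kg VSS/d.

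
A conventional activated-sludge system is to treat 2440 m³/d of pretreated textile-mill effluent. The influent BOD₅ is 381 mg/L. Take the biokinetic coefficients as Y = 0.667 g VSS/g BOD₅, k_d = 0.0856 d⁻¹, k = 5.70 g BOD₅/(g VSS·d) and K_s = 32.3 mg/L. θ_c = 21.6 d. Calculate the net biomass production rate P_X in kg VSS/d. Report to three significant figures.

P_X ≈ 217 kg VSS/d

Effluent substrate depends only on kinetics and SRT: S = K_s(1 + k_d θ_c) / [θ_c(Yk − k_d) − 1] = 32.3 × (1 + 0.0856 × 21.6) / [21.6 × (0.667 × 5.70 − 0.0856) − 1] = 92.02 / 79.27 = 1.161 mg/L.
Correct the yield for decay: Y_obs = Y/(1 + k_d θ_c) = 0.667 / (1 + 0.0856 × 21.6) = 0.667 / 2.849 = 0.2341.
ΔS = 381 − 1.16 = 379.8 mg/L, so the substrate removal rate is 2440 × 379.8/1000 = 926.8 kg BOD₅/d.
Net biomass production P_X = Y_obs × Q·(S₀ − S) = 0.2341 × 926.8 = 217.0 kg VSS/d.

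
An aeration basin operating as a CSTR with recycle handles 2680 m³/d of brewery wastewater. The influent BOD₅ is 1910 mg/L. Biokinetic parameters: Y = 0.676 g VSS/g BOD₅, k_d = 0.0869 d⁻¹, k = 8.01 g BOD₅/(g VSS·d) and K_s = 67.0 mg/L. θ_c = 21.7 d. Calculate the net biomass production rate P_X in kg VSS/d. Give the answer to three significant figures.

P_X ≈ 1200 kg VSS/d

Effluent substrate depends only on kinetics and SRT: S = K_s(1 + k_d θ_c) / [θ_c(Yk − k_d) − 1] = 67.0 × (1 + 0.0869 × 21.7) / [21.7 × (0.676 × 8.01 − 0.0869) − 1] = 193.3 / 114.6 = 1.687 mg/L.
The observed yield is Y_obs = Y/(1 + k_d·θ_c) = 0.676 / (1 + 0.0869 × 21.7) = 0.676 / 2.886 = 0.2343 g VSS per g BOD₅ removed.
Mass of BOD₅ removed per day: Q(S₀ − S) = 2680 × 1908 g/m³ = 5114 kg/d.
Net biomass production P_X = Y_obs × Q·(S₀ − S) = 0.2343 × 5114 = 1198 kg VSS/d.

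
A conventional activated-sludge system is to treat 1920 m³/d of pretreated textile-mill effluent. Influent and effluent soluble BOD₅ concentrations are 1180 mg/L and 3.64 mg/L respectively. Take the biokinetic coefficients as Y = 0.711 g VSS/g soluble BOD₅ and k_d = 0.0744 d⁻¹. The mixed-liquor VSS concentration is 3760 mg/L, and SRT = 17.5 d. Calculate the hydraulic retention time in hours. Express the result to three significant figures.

τ ≈ 40.6 h

Steady-state biomass mass balance: V·X·(1 + k_d·θ_c) = Y·Q·(S₀ − S)·θ_c, so V = 0.711 × 1920 × (1180 − 3.64) × 17.5 / [3760 × (1 + 0.0744 × 17.5)] = 2.81×10^7 / 8656 = 3247 m³.
τ = V/Q = 3247/1920 = 1.691 d, or 40.59 h.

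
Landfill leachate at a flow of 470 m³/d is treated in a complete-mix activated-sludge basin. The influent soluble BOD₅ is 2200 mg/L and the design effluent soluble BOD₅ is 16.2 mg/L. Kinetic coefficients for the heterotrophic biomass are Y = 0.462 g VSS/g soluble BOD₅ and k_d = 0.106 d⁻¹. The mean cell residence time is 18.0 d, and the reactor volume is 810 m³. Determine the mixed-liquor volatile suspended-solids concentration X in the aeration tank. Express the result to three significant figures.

X ≈ 3620 mg/L

From V·X·(1 + k_d·θ_c) = Y·Q·(S₀ − S)·θ_c: X = 0.462 × 470 × (2200 − 16.2) × 18.0 / [810 × (1 + 0.106 × 18.0)] = 3624 mg/L.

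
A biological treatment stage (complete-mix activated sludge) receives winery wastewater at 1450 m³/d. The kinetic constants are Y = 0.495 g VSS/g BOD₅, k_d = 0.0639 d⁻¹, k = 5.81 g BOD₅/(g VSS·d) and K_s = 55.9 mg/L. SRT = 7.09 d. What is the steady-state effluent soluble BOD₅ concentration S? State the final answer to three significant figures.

Effluent substrate depends only on kinetics and SRT: S = K_s(1 + k_d θ_c) / [θ_c(Yk − k_d) − 1] = 55.9 × (1 + 0.0639 × 7.09) / [7.09 × (0.495 × 5.81 − 0.0639) − 1] = 81.23 / 18.94 = 4.289 mg/L.

S ≈ 4.29 mg/L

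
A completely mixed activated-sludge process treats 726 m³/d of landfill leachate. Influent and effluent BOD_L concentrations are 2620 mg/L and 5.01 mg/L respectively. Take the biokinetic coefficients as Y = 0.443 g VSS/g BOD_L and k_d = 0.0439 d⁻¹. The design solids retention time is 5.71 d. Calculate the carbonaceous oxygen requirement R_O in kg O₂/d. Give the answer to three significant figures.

R_O ≈ 944 kg O₂/d

Y_obs = Y / (1 + k_d θ_c) = 0.443 / (1 + 0.0439 × 5.71) = 0.443 / 1.251 = 0.3542.
ΔS = 2620 − 5.01 = 2615 mg/L, so the substrate removal rate is 726 × 2615/1000 = 1898 kg BOD_L/d.
P_X = Y_obs·Q·(S₀ − S) = 0.3542 × 1898 = 672.5 kg VSS/d.
R_O = Q·(S₀ − S) − 1.42·P_X = 1898 − 1.42 × 672.5 = 943.6 kg O₂/d.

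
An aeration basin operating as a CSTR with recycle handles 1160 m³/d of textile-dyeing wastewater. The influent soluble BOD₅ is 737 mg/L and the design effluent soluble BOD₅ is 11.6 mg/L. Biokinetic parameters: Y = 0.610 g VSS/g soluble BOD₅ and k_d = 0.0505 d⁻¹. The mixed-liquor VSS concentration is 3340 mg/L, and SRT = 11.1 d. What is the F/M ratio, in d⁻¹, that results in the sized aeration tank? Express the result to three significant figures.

From the SRT design equation V = Y Q (S₀−S) θ_c / [X (1 + k_d θ_c)] = 0.610 × 1160 × (737 − 11.6) × 11.1 / [3340 × (1 + 0.0505 × 11.1)] = 5.7×10^6 / 5212 = 1093 m³.
F/M = applied load / biomass = Q·S₀/(V·X) = 1160 × 737 / (1093 × 3340) = 0.2342 d⁻¹.

F/M ≈ 0.234 d⁻¹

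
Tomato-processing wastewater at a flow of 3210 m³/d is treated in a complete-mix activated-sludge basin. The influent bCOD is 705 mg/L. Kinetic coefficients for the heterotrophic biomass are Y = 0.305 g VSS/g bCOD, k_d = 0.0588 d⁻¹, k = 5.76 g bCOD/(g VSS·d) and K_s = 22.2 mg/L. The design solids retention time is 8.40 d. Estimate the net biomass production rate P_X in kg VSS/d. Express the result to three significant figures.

For a completely mixed reactor with recycle the Lawrence–McCarty relation gives S = K_s·(1 + k_d·θ_c) / [θ_c·(Y·k − k_d) − 1] = 22.2 × (1 + 0.0588 × 8.40) / [8.40 × (0.305 × 5.76 − 0.0588) − 1] = 33.17 / 13.26 = 2.501 mg/L.
Correct the yield for decay: Y_obs = Y/(1 + k_d θ_c) = 0.305 / (1 + 0.0588 × 8.40) = 0.305 / 1.494 = 0.2042.
Substrate removed = Q·(S₀ − S) = 3210 m³/d × (705 − 2.50) g/m³ = 2.26×10^6 g/d = 2255 kg/d.
P_X = Y_obs · Q(S₀ − S) = 0.2042 × 2255 = 460.4 kg VSS/d.

P_X ≈ 460 kg VSS/d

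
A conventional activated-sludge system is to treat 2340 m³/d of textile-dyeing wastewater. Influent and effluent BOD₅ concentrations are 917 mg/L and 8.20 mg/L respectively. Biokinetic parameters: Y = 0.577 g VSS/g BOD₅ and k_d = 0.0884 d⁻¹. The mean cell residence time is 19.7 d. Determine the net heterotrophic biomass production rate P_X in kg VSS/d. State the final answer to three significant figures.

Correct the yield for decay: Y_obs = Y/(1 + k_d θ_c) = 0.577 / (1 + 0.0884 × 19.7) = 0.577 / 2.741 = 0.2105.
ΔS = 917 − 8.20 = 908.8 mg/L, so the substrate removal rate is 2340 × 908.8/1000 = 2127 kg BOD₅/d.
Net biomass production P_X = Y_obs × Q·(S₀ − S) = 0.2105 × 2127 = 447.6 kg VSS/d.

P_X ≈ 448 kg VSS/d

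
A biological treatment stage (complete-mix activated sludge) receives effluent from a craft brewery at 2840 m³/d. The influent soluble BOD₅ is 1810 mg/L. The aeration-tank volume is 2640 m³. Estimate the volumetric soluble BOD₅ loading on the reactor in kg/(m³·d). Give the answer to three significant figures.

L_v ≈ 1.95 kg soluble BOD₅/(m³·d)

Applied soluble BOD₅ load per unit volume = Q·S₀/V = (2840 × 1810/1000)/2640 = 1.947 kg soluble BOD₅·m⁻³·d⁻¹.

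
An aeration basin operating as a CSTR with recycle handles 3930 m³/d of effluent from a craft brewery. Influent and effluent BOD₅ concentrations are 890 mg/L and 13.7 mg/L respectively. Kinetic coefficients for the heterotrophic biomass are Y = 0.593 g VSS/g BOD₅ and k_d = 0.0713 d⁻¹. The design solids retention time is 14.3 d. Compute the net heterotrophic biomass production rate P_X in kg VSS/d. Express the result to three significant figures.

Y_obs = Y / (1 + k_d θ_c) = 0.593 / (1 + 0.0713 × 14.3) = 0.593 / 2.020 = 0.2936.
Mass of BOD₅ removed per day: Q(S₀ − S) = 3930 × 876.3 g/m³ = 3444 kg/d.
Biomass produced: P_X = Y_obs·Q·ΔS = 0.2936 × 3444 ≈ 1011 kg VSS/d.

P_X ≈ 1010 kg VSS/d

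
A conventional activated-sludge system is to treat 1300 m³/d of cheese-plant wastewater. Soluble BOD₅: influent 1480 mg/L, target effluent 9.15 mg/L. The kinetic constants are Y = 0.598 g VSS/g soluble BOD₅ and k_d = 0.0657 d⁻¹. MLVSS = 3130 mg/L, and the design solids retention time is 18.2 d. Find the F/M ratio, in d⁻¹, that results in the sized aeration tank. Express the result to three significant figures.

From the SRT design equation V = Y Q (S₀−S) θ_c / [X (1 + k_d θ_c)] = 0.598 × 1300 × (1480 − 9.15) × 18.2 / [3130 × (1 + 0.0657 × 18.2)] = 2.08×10^7 / 6873 = 3028 m³.
F/M = applied load / biomass = Q·S₀/(V·X) = 1300 × 1480 / (3028 × 3130) = 0.2030 d⁻¹.

F/M ≈ 0.203 d⁻¹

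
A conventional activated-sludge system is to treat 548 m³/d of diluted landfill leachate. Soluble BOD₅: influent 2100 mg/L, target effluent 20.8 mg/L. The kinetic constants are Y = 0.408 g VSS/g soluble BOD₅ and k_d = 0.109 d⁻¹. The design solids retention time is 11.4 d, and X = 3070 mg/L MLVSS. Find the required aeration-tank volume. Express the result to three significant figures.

Steady-state biomass mass balance: V·X·(1 + k_d·θ_c) = Y·Q·(S₀ − S)·θ_c, so V = 0.408 × 548 × (2100 − 20.8) × 11.4 / [3070 × (1 + 0.109 × 11.4)] = 5.3×10^6 / 6885 = 769.8 m³.

V ≈ 770 m³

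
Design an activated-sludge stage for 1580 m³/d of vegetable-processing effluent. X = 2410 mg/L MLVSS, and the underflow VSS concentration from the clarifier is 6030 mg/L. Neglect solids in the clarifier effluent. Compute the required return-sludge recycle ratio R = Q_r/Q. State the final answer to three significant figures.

R = Q_r/Q = X/(X_r − X) = 2410 / (6030 − 2410) = 0.6657.

R ≈ 0.666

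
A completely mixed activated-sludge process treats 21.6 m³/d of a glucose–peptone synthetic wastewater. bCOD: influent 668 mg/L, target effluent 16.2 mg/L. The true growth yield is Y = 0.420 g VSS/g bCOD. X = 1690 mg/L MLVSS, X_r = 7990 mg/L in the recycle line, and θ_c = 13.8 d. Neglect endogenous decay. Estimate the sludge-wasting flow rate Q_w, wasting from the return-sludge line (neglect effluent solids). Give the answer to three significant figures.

Biomass mass balance (decay neglected): V·X = Y·Q·(S₀ − S)·θ_c, so V = 0.420 × 21.6 × (668 − 16.2) × 13.8 / 1690 = 48.28 m³.
θ_c = V·X/(Q_w·X_r) when wasting from the recycle, so Q_w = V·X/(θ_c·X_r) = 48.28 × 1690 / (13.8 × 7990) = 0.7401 m³/d.

Q_w ≈ 0.740 m³/d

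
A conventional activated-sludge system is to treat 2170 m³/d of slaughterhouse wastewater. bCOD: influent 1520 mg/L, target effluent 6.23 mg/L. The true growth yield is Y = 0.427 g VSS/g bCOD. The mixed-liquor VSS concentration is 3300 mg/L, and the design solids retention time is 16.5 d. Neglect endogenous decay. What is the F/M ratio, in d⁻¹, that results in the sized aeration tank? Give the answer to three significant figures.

F/M ≈ 0.143 d⁻¹

Biomass mass balance (decay neglected): V·X = Y·Q·(S₀ − S)·θ_c, so V = 0.427 × 2170 × (1520 − 6.23) × 16.5 / 3300 = 7013 m³.
F/M = applied load / biomass = Q·S₀/(V·X) = 2170 × 1520 / (7013 × 3300) = 0.1425 d⁻¹.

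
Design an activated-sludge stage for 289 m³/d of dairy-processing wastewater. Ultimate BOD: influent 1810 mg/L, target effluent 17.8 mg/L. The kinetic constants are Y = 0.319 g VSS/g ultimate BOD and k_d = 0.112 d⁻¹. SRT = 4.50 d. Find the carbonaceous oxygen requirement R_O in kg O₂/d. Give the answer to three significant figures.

R_O ≈ 362 kg O₂/d

Correct the yield for decay: Y_obs = Y/(1 + k_d θ_c) = 0.319 / (1 + 0.112 × 4.50) = 0.319 / 1.504 = 0.2121.
Substrate removed = Q·(S₀ − S) = 289 m³/d × (1810 − 17.8) g/m³ = 5.18×10^5 g/d = 517.9 kg/d.
P_X = Y_obs·Q·(S₀ − S) = 0.2121 × 517.9 = 109.9 kg VSS/d.
R_O = Q·ΔS − 1.42 P_X = 517.9 − 156.0 = 361.9 kg O₂/d.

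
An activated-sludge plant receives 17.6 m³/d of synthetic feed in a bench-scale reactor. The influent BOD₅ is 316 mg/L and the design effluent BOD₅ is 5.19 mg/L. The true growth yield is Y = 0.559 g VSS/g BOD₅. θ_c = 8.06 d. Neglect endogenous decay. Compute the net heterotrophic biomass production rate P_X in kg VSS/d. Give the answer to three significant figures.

With endogenous decay neglected, the observed yield equals the true yield: Y_obs = Y = 0.559 g VSS/g BOD₅.
Substrate removed = Q·(S₀ − S) = 17.6 m³/d × (316 − 5.19) g/m³ = 5.47×10^3 g/d = 5.470 kg/d.
So the net sludge growth is P_X = 0.5590 × 5.470 = 3.058 kg VSS/d.

P_X ≈ 3.06 kg VSS/d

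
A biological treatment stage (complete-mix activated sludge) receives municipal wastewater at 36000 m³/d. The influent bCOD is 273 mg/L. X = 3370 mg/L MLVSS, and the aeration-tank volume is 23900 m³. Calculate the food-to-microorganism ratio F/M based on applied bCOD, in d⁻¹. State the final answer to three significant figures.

F/M ≈ 0.122 d⁻¹

Food-to-microorganism ratio F/M = Q S₀ / (V X) = 36000 × 273 / (23900 × 3370) = 0.1220 d⁻¹.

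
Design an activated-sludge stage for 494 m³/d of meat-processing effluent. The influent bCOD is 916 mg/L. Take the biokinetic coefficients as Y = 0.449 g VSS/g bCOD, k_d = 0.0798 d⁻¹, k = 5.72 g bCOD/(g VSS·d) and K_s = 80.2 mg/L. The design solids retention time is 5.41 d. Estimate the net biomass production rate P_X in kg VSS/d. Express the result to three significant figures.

For a completely mixed reactor with recycle the Lawrence–McCarty relation gives S = K_s·(1 + k_d·θ_c) / [θ_c·(Y·k − k_d) − 1] = 80.2 × (1 + 0.0798 × 5.41) / [5.41 × (0.449 × 5.72 − 0.0798) − 1] = 114.8 / 12.46 = 9.213 mg/L.
Y_obs = Y / (1 + k_d θ_c) = 0.449 / (1 + 0.0798 × 5.41) = 0.449 / 1.432 = 0.3136.
Q·(S₀ − S) = 494 × (916 − 9.21) × 10⁻³ = 448.0 kg/d removed.
Biomass produced: P_X = Y_obs·Q·ΔS = 0.3136 × 448.0 ≈ 140.5 kg VSS/d.

P_X ≈ 140 kg VSS/d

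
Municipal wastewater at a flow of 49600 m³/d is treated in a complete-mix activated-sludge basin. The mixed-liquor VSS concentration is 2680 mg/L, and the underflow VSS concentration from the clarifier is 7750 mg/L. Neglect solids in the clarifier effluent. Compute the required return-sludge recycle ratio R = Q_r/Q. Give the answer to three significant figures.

Mass balance around the secondary clarifier (neglecting effluent solids): R = X / (X_r − X) = 2680 / (7750 − 2680) = 0.5286.

R ≈ 0.529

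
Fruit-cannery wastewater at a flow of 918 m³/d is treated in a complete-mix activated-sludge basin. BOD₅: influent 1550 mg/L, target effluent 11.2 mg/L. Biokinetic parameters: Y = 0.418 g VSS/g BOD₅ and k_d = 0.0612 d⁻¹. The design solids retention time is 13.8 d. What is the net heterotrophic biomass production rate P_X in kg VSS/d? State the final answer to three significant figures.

P_X ≈ 320 kg VSS/d

Correct the yield for decay: Y_obs = Y/(1 + k_d θ_c) = 0.418 / (1 + 0.0612 × 13.8) = 0.418 / 1.845 = 0.2266.
Substrate removed = Q·(S₀ − S) = 918 m³/d × (1550 − 11.2) g/m³ = 1.41×10^6 g/d = 1413 kg/d.
P_X = Y_obs · Q(S₀ − S) = 0.2266 × 1413 = 320.1 kg VSS/d.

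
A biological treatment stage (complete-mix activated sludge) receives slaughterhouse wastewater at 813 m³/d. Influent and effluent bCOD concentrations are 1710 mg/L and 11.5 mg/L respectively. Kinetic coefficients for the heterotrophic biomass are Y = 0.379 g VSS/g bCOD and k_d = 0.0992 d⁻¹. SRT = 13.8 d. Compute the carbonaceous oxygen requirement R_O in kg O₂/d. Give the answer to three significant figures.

Observed yield with endogenous decay: Y_obs = Y / (1 + k_d·θ_c) = 0.379 / (1 + 0.0992 × 13.8) = 0.379 / 2.369 = 0.1600 g VSS/g bCOD.
ΔS = 1710 − 11.5 = 1698 mg/L, so the substrate removal rate is 813 × 1698/1000 = 1381 kg bCOD/d.
Net sludge production P_X = 0.1600 × 1381 = 220.9 kg VSS/d.
Carbonaceous O₂ demand = substrate oxidised − cell-mass equivalent = 1381 − 1.42 × 220.9 = 1067 kg O₂/d.

R_O ≈ 1070 kg O₂/d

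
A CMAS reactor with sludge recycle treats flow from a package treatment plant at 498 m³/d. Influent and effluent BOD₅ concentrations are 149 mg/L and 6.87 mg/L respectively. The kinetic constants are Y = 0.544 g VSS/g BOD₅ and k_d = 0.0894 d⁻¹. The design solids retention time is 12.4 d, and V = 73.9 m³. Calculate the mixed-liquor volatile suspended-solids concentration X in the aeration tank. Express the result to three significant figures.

X ≈ 3060 mg/L

From V·X·(1 + k_d·θ_c) = Y·Q·(S₀ − S)·θ_c: X = 0.544 × 498 × (149 − 6.87) × 12.4 / [73.9 × (1 + 0.0894 × 12.4)] = 3064 mg/L.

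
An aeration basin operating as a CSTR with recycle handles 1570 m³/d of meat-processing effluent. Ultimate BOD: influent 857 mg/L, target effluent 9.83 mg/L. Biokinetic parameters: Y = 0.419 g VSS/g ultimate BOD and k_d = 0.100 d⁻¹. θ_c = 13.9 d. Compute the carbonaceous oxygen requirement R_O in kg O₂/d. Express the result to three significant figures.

The observed yield is Y_obs = Y/(1 + k_d·θ_c) = 0.419 / (1 + 0.100 × 13.9) = 0.419 / 2.390 = 0.1753 g VSS per g ultimate BOD removed.
Substrate removed = Q·(S₀ − S) = 1570 m³/d × (857 − 9.83) g/m³ = 1.33×10^6 g/d = 1330 kg/d.
Biomass synthesised: P_X = Y_obs × 1330 = 233.2 kg VSS/d.
Carbonaceous O₂ demand = substrate oxidised − cell-mass equivalent = 1330 − 1.42 × 233.2 = 998.9 kg O₂/d.

R_O ≈ 999 kg O₂/d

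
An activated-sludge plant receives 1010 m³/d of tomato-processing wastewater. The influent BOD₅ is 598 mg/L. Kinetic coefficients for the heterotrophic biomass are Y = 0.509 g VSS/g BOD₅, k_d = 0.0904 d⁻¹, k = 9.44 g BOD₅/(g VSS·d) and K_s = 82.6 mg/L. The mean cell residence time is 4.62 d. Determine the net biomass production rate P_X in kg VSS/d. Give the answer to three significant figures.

P_X ≈ 215 kg VSS/d

Effluent substrate depends only on kinetics and SRT: S = K_s(1 + k_d θ_c) / [θ_c(Yk − k_d) − 1] = 82.6 × (1 + 0.0904 × 4.62) / [4.62 × (0.509 × 9.44 − 0.0904) − 1] = 117.1 / 20.78 = 5.635 mg/L.
Correct the yield for decay: Y_obs = Y/(1 + k_d θ_c) = 0.509 / (1 + 0.0904 × 4.62) = 0.509 / 1.418 = 0.3590.
Substrate removed = Q·(S₀ − S) = 1010 m³/d × (598 − 5.63) g/m³ = 5.98×10^5 g/d = 598.3 kg/d.
Net biomass production P_X = Y_obs × Q·(S₀ − S) = 0.3590 × 598.3 = 214.8 kg VSS/d.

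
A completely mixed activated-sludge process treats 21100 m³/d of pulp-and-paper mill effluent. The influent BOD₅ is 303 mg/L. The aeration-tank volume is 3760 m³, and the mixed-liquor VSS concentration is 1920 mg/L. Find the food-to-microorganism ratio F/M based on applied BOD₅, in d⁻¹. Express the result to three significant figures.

Food-to-microorganism ratio F/M = Q S₀ / (V X) = 21100 × 303 / (3760 × 1920) = 0.8856 d⁻¹.

F/M ≈ 0.886 d⁻¹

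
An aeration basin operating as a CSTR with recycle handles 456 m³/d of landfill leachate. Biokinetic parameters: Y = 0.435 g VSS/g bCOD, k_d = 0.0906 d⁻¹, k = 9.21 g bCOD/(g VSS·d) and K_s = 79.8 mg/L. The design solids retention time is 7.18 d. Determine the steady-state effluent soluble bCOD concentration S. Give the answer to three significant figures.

For a completely mixed reactor with recycle the Lawrence–McCarty relation gives S = K_s·(1 + k_d·θ_c) / [θ_c·(Y·k − k_d) − 1] = 79.8 × (1 + 0.0906 × 7.18) / [7.18 × (0.435 × 9.21 − 0.0906) − 1] = 131.7 / 27.12 = 4.857 mg/L.

S ≈ 4.86 mg/L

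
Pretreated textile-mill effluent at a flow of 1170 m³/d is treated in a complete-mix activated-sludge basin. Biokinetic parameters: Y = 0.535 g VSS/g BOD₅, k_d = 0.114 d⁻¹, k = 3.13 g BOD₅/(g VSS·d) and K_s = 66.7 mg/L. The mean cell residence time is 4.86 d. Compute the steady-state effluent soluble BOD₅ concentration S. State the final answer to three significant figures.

From the Monod/SRT balance for a CMAS, S = K_s·(1+k_d θ_c)/[θ_c·(Y k − k_d) − 1] = 66.7 × (1 + 0.114 × 4.86) / [4.86 × (0.535 × 3.13 − 0.114) − 1] = 103.7 / 6.584 = 15.74 mg/L.

S ≈ 15.7 mg/L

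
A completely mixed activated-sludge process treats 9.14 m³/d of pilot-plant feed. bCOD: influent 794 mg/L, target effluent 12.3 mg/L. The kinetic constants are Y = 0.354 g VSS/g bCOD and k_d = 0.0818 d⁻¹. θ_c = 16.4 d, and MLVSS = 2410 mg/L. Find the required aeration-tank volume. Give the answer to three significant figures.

V ≈ 7.35 m³

Steady-state biomass mass balance: V·X·(1 + k_d·θ_c) = Y·Q·(S₀ − S)·θ_c, so V = 0.354 × 9.14 × (794 − 12.3) × 16.4 / [2410 × (1 + 0.0818 × 16.4)] = 4.15×10^4 / 5643 = 7.351 m³.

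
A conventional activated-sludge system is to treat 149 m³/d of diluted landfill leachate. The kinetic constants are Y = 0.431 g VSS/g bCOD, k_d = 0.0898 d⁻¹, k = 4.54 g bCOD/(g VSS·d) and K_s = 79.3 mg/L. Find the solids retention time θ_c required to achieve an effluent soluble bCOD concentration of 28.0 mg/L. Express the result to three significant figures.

θ_c ≈ 2.38 d

At the target effluent, Y k S/(K_s+S) = 0.431×4.54×28.0/107.3 = 0.5106 d⁻¹.
θ_c = 1/(μ − k_d) = 1/(0.5106 − 0.0898) = 1/0.4208 = 2.376 d.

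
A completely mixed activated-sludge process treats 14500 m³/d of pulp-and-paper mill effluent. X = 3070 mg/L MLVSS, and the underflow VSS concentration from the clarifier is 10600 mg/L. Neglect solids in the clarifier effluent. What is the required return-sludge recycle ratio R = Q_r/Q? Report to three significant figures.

R ≈ 0.408

Mass balance around the secondary clarifier (neglecting effluent solids): R = X / (X_r − X) = 3070 / (10600 − 3070) = 0.4077.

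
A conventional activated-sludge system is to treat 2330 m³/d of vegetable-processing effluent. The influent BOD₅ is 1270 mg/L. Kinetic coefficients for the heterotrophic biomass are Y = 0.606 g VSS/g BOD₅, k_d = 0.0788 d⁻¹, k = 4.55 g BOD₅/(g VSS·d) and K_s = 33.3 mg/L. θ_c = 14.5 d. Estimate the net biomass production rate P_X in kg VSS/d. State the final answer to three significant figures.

For a completely mixed reactor with recycle the Lawrence–McCarty relation gives S = K_s·(1 + k_d·θ_c) / [θ_c·(Y·k − k_d) − 1] = 33.3 × (1 + 0.0788 × 14.5) / [14.5 × (0.606 × 4.55 − 0.0788) − 1] = 71.35 / 37.84 = 1.886 mg/L.
Correct the yield for decay: Y_obs = Y/(1 + k_d θ_c) = 0.606 / (1 + 0.0788 × 14.5) = 0.606 / 2.143 = 0.2828.
Substrate removed = Q·(S₀ − S) = 2330 m³/d × (1270 − 1.89) g/m³ = 2.95×10^6 g/d = 2955 kg/d.
So the net sludge growth is P_X = 0.2828 × 2955 = 835.7 kg VSS/d.

P_X ≈ 836 kg VSS/d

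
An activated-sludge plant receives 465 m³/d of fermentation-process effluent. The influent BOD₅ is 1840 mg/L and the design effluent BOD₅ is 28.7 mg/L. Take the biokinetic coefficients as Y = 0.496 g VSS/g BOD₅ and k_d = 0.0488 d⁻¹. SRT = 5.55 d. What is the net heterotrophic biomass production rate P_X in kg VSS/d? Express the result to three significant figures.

Observed yield with endogenous decay: Y_obs = Y / (1 + k_d·θ_c) = 0.496 / (1 + 0.0488 × 5.55) = 0.496 / 1.271 = 0.3903 g VSS/g BOD₅.
Q·(S₀ − S) = 465 × (1840 − 28.7) × 10⁻³ = 842.3 kg/d removed.
P_X = Y_obs · Q(S₀ − S) = 0.3903 × 842.3 = 328.7 kg VSS/d.

P_X ≈ 329 kg VSS/d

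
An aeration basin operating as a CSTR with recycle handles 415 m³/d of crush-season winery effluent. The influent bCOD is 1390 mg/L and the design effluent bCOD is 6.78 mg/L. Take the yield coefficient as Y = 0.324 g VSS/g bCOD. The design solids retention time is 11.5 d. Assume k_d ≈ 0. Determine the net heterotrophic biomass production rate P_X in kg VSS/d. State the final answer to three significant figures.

No decay correction is needed, so Y_obs = Y = 0.324.
ΔS = 1390 − 6.78 = 1383 mg/L, so the substrate removal rate is 415 × 1383/1000 = 574.0 kg bCOD/d.
Biomass produced: P_X = Y_obs·Q·ΔS = 0.3240 × 574.0 ≈ 186.0 kg VSS/d.

P_X ≈ 186 kg VSS/d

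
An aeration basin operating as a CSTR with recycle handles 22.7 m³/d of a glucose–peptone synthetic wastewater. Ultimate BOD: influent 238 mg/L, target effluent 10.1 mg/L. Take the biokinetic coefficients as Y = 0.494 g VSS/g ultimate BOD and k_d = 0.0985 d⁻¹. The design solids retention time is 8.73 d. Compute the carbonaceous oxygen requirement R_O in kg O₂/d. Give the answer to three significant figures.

Y_obs = Y / (1 + k_d θ_c) = 0.494 / (1 + 0.0985 × 8.73) = 0.494 / 1.860 = 0.2656.
Substrate removed = Q·(S₀ − S) = 22.7 m³/d × (238 − 10.1) g/m³ = 5.17×10^3 g/d = 5.173 kg/d.
Biomass synthesised: P_X = Y_obs × 5.173 = 1.374 kg VSS/d.
R_O = Q·(S₀ − S) − 1.42·P_X = 5.173 − 1.42 × 1.374 = 3.222 kg O₂/d.

R_O ≈ 3.22 kg O₂/d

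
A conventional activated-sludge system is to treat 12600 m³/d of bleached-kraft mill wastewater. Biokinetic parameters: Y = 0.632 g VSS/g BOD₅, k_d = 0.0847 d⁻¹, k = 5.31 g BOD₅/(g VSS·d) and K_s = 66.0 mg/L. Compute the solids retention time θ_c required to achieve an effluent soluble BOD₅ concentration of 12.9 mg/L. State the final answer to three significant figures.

Specific growth rate at S = 12.9 mg/L: μ = YkS/(K_s+S) = 0.632·5.31·12.9/(66.0+12.9) = 0.5487 d⁻¹.
Then 1/θ_c = μ − k_d = 0.5487 − 0.0847 = 0.4640 d⁻¹, giving θ_c = 2.155 d.

θ_c ≈ 2.16 d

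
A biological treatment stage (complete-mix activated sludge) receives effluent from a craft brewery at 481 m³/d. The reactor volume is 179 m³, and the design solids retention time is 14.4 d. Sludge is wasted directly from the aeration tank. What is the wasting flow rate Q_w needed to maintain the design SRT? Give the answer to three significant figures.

For wasting at MLVSS concentration, Q_w = V/θ_c = 179.0/14.4 = 12.43 m³/d.

Q_w ≈ 12.4 m³/d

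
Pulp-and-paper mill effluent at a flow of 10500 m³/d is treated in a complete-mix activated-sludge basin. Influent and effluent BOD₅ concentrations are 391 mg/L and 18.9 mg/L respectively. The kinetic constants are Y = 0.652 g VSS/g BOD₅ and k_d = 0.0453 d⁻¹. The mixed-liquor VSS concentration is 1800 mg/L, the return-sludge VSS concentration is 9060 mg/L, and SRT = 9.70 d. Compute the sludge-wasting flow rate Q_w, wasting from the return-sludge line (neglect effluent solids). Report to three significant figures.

Q_w ≈ 195 m³/d

From the SRT design equation V = Y Q (S₀−S) θ_c / [X (1 + k_d θ_c)] = 0.652 × 10500 × (391 − 18.9) × 9.70 / [1800 × (1 + 0.0453 × 9.70)] = 2.47×10^7 / 2591 = 9537 m³.
Q_w = (V·X)/(θ_c X_r) = 9537 × 1800 / (9.70 × 9060) = 195.3 m³/d.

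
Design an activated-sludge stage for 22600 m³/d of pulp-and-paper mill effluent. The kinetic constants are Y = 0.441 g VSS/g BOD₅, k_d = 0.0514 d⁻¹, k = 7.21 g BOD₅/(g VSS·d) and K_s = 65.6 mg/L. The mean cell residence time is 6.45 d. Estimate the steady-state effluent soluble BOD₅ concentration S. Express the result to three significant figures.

For a completely mixed reactor with recycle the Lawrence–McCarty relation gives S = K_s·(1 + k_d·θ_c) / [θ_c·(Y·k − k_d) − 1] = 65.6 × (1 + 0.0514 × 6.45) / [6.45 × (0.441 × 7.21 − 0.0514) − 1] = 87.35 / 19.18 = 4.555 mg/L.

S ≈ 4.55 mg/L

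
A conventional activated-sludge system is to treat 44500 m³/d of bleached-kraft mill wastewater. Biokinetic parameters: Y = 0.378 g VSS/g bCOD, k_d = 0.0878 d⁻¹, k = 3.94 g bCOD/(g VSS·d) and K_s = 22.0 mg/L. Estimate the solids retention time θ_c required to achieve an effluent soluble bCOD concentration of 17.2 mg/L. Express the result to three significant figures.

θ_c ≈ 1.77 d

At the target effluent, Y k S/(K_s+S) = 0.378×3.94×17.2/39.20 = 0.6535 d⁻¹.
1/θ_c = 0.6535 − 0.0878 = 0.5657 d⁻¹, so θ_c = 1.768 d.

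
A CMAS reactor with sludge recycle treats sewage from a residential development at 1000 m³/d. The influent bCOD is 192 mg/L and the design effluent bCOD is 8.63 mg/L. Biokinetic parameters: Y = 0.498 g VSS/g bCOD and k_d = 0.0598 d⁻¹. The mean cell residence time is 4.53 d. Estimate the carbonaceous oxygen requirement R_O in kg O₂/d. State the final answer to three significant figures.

The observed yield is Y_obs = Y/(1 + k_d·θ_c) = 0.498 / (1 + 0.0598 × 4.53) = 0.498 / 1.271 = 0.3919 g VSS per g bCOD removed.
Q·(S₀ − S) = 1000 × (192 − 8.63) × 10⁻³ = 183.4 kg/d removed.
P_X = Y_obs·Q·(S₀ − S) = 0.3919 × 183.4 = 71.85 kg VSS/d.
R_O = Q·ΔS − 1.42 P_X = 183.4 − 102.0 = 81.34 kg O₂/d.

R_O ≈ 81.3 kg O₂/d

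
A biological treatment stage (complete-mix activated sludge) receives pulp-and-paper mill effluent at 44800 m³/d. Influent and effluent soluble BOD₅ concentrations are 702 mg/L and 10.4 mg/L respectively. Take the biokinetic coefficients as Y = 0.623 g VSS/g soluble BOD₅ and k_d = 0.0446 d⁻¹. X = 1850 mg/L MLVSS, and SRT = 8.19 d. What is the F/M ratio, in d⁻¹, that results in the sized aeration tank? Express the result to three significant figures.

F/M ≈ 0.272 d⁻¹

From the SRT design equation V = Y Q (S₀−S) θ_c / [X (1 + k_d θ_c)] = 0.623 × 44800 × (702 − 10.4) × 8.19 / [1850 × (1 + 0.0446 × 8.19)] = 1.58×10^8 / 2526 = 62591 m³.
F/M = Q·S₀ / (V·X) = 44800 × 702 / (62591 × 1850) = 0.2716 g soluble BOD₅·(g VSS·d)⁻¹.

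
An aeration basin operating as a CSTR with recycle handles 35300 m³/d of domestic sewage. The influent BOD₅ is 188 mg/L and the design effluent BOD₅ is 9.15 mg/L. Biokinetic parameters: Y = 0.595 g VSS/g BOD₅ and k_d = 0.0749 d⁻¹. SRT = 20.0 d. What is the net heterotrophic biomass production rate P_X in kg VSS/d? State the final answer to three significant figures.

Y_obs = Y / (1 + k_d θ_c) = 0.595 / (1 + 0.0749 × 20.0) = 0.595 / 2.498 = 0.2382.
Substrate removed = Q·(S₀ − S) = 35300 m³/d × (188 − 9.15) g/m³ = 6.31×10^6 g/d = 6313 kg/d.
P_X = Y_obs · Q(S₀ − S) = 0.2382 × 6313 = 1504 kg VSS/d.

P_X ≈ 1500 kg VSS/d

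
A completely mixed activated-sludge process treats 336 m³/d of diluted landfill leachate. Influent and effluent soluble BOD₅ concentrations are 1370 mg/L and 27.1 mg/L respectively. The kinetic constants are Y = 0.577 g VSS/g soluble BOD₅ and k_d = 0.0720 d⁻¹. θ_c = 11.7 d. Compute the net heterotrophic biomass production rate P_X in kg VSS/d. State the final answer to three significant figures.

P_X ≈ 141 kg VSS/d

Observed yield with endogenous decay: Y_obs = Y / (1 + k_d·θ_c) = 0.577 / (1 + 0.0720 × 11.7) = 0.577 / 1.842 = 0.3132 g VSS/g soluble BOD₅.
Q·(S₀ − S) = 336 × (1370 − 27.1) × 10⁻³ = 451.2 kg/d removed.
Biomass produced: P_X = Y_obs·Q·ΔS = 0.3132 × 451.2 ≈ 141.3 kg VSS/d.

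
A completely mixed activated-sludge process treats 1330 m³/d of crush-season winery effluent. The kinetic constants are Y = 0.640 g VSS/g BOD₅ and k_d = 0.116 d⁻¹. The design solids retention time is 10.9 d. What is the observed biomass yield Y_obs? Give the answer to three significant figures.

The observed yield is Y_obs = Y/(1 + k_d·θ_c) = 0.640 / (1 + 0.116 × 10.9) = 0.640 / 2.264 = 0.2826 g VSS per g BOD₅ removed.

Y_obs ≈ 0.283 g VSS/g BOD₅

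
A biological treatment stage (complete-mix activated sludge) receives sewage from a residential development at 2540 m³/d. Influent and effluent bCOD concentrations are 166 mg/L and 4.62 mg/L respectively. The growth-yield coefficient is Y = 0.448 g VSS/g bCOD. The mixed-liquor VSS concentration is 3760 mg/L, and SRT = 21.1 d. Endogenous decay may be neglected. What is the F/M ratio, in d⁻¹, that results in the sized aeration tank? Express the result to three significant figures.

With k_d = 0 the design equation reduces to V = Y Q (S₀−S) θ_c / X = 0.448 × 2540 × (166 − 4.62) × 21.1 / 3760 = 1031 m³.
F/M = applied load / biomass = Q·S₀/(V·X) = 2540 × 166 / (1031 × 3760) = 0.1088 d⁻¹.

F/M ≈ 0.109 d⁻¹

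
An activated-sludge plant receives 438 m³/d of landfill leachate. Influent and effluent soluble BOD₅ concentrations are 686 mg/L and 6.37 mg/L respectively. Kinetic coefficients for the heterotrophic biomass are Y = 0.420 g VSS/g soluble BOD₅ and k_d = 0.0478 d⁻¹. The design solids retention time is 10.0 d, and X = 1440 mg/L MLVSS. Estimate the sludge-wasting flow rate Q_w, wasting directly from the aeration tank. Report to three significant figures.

Steady-state biomass mass balance: V·X·(1 + k_d·θ_c) = Y·Q·(S₀ − S)·θ_c, so V = 0.420 × 438 × (686 − 6.37) × 10.0 / [1440 × (1 + 0.0478 × 10.0)] = 1.25×10^6 / 2128 = 587.4 m³.
For wasting at MLVSS concentration, Q_w = V/θ_c = 587.4/10.0 = 58.74 m³/d.

Q_w ≈ 58.7 m³/d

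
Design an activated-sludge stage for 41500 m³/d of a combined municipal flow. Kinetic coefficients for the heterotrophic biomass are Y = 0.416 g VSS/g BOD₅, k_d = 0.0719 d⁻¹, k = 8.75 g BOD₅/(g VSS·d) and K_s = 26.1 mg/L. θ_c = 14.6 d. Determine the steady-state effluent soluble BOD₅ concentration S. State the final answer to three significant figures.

Effluent substrate depends only on kinetics and SRT: S = K_s(1 + k_d θ_c) / [θ_c(Yk − k_d) − 1] = 26.1 × (1 + 0.0719 × 14.6) / [14.6 × (0.416 × 8.75 − 0.0719) − 1] = 53.50 / 51.09 = 1.047 mg/L.

S ≈ 1.05 mg/L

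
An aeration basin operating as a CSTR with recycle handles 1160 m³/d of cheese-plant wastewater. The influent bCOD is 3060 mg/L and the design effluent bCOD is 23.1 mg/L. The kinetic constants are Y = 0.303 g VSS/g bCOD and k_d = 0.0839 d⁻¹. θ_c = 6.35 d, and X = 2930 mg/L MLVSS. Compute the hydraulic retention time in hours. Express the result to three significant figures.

Steady-state biomass mass balance: V·X·(1 + k_d·θ_c) = Y·Q·(S₀ − S)·θ_c, so V = 0.303 × 1160 × (3060 − 23.1) × 6.35 / [2930 × (1 + 0.0839 × 6.35)] = 6.78×10^6 / 4491 = 1509 m³.
Hydraulic retention time τ = V/Q = 1509 / 1160 = 1.301 d = 31.23 h.

τ ≈ 31.2 h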